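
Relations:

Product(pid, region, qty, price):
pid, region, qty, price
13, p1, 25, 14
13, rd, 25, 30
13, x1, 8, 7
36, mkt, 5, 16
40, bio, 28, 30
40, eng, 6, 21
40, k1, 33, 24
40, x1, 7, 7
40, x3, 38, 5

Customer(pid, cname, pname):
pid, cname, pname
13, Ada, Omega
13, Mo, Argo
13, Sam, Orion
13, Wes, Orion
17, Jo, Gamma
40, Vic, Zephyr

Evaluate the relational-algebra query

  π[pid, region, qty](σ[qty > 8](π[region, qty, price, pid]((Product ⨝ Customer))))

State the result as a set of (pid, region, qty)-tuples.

{(13, p1, 25), (13, rd, 25), (40, bio, 28), (40, k1, 33), (40, x3, 38)}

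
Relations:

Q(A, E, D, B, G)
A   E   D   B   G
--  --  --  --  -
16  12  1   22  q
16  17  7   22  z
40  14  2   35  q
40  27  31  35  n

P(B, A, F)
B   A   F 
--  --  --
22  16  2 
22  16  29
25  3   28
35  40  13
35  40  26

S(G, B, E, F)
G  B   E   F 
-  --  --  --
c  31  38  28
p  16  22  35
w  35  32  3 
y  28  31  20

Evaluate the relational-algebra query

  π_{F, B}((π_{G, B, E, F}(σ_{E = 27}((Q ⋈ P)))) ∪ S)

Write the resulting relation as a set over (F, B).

{(13, 35), (20, 28), (26, 35), (28, 31), (3, 35), (35, 16)}

Natural join on A, B: {(16, 12, 1, 22, q, 2), (16, 12, 1, 22, q, 29), (16, 17, 7, 22, z, 2), (16, 17, 7, 22, z, 29), (40, 14, 2, 35, q, 13), (40, 14, 2, 35, q, 26), (40, 27, 31, 35, n, 13), (40, 27, 31, 35, n, 26)}
Filtering on E = 27 leaves {(40, 27, 31, 35, n, 13), (40, 27, 31, 35, n, 26)}.
Keep only column(s) G, B, E, F: {(n, 35, 27, 13), (n, 35, 27, 26)}
Taking the union: {(c, 31, 38, 28), (n, 35, 27, 13), (n, 35, 27, 26), (p, 16, 22, 35), (w, 35, 32, 3), (y, 28, 31, 20)}
Keep only column(s) F, B: {(13, 35), (20, 28), (26, 35), (28, 31), (3, 35), (35, 16)}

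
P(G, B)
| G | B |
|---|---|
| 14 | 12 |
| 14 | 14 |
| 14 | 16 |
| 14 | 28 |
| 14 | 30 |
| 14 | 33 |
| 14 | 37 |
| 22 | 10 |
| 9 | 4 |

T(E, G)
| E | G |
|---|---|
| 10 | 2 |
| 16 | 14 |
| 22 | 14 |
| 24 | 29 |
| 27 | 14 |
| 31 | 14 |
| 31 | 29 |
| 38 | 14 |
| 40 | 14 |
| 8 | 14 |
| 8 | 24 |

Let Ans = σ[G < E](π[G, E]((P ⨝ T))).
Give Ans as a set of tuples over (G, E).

P ⋈ T (natural join on G): {(14, 12, 16), (14, 12, 22), (14, 12, 27), (14, 12, 31), (14, 12, 38), (14, 12, 40), (14, 12, 8), (14, 14, 16), (14, 14, 22), (14, 14, 27), (14, 14, 31), (14, 14, 38), (14, 14, 40), (14, 14, 8), (14, 16, 16), (14, 16, 22), (14, 16, 27), (14, 16, 31), (14, 16, 38), (14, 16, 40), (14, 16, 8), (14, 28, 16), (14, 28, 22), (14, 28, 27), (14, 28, 31), (14, 28, 38), (14, 28, 40), (14, 28, 8), (14, 30, 16), (14, 30, 22), (14, 30, 27), (14, 30, 31), (14, 30, 38), (14, 30, 40), (14, 30, 8), (14, 33, 16), (14, 33, 22), (14, 33, 27), (14, 33, 31), (14, 33, 38), (14, 33, 40), (14, 33, 8), (14, 37, 16), (14, 37, 22), (14, 37, 27), (14, 37, 31), (14, 37, 38), (14, 37, 40), (14, 37, 8)}
Keep only column(s) G, E (42 duplicate(s) eliminated): {(14, 16), (14, 22), (14, 27), (14, 31), (14, 38), (14, 40), (14, 8)}
Filtering on G < E leaves {(14, 16), (14, 22), (14, 27), (14, 31), (14, 38), (14, 40)}.

{(14, 16), (14, 22), (14, 27), (14, 31), (14, 38), (14, 40)}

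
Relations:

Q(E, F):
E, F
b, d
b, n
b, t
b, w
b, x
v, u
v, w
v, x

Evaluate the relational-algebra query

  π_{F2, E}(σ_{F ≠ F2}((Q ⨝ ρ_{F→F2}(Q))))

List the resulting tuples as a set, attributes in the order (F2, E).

{(d, b), (n, b), (t, b), (u, v), (w, b), (w, v), (x, b), (x, v)}

ρ[F→F2]: schema becomes (E, F2); tuples unchanged.
Q ⋈ ρ_{F→F2}(Q) (natural join on E): {(b, d, d), (b, d, n), (b, d, t), (b, d, w), (b, d, x), (b, n, d), (b, n, n), (b, n, t), (b, n, w), (b, n, x), (b, t, d), (b, t, n), (b, t, t), (b, t, w), (b, t, x), (b, w, d), (b, w, n), (b, w, t), (b, w, w), (b, w, x), (b, x, d), (b, x, n), (b, x, t), (b, x, w), (b, x, x), (v, u, u), (v, u, w), (v, u, x), (v, w, u), (v, w, w), (v, w, x), (v, x, u), (v, x, w), (v, x, x)}
Filtering on F ≠ F2 leaves {(b, d, n), (b, d, t), (b, d, w), (b, d, x), (b, n, d), (b, n, t), (b, n, w), (b, n, x), (b, t, d), (b, t, n), (b, t, w), (b, t, x), (b, w, d), (b, w, n), (b, w, t), (b, w, x), (b, x, d), (b, x, n), (b, x, t), (b, x, w), (v, u, w), (v, u, x), (v, w, u), (v, w, x), (v, x, u), (v, x, w)}.
Projecting to F2, E (18 duplicate(s) eliminated): {(d, b), (n, b), (t, b), (u, v), (w, b), (w, v), (x, b), (x, v)}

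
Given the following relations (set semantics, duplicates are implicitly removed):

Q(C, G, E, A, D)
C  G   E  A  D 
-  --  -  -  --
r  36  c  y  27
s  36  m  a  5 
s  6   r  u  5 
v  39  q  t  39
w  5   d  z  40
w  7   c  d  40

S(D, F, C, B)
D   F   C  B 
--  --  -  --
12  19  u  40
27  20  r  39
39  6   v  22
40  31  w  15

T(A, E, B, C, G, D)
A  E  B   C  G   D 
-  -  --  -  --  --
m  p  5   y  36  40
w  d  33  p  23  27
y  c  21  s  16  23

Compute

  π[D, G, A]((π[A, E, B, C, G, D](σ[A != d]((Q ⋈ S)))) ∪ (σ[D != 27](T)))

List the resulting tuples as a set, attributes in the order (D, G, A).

Joining Q and S on C, D yields {(r, 36, c, y, 27, 20, 39), (v, 39, q, t, 39, 6, 22), (w, 5, d, z, 40, 31, 15), (w, 7, c, d, 40, 31, 15)}.
Selection A != d: {(r, 36, c, y, 27, 20, 39), (v, 39, q, t, 39, 6, 22), (w, 5, d, z, 40, 31, 15)}
Keep only column(s) A, E, B, C, G, D: {(t, q, 22, v, 39, 39), (y, c, 39, r, 36, 27), (z, d, 15, w, 5, 40)}
Selection D != 27: {(m, p, 5, y, 36, 40), (y, c, 21, s, 16, 23)}
Taking the union: {(m, p, 5, y, 36, 40), (t, q, 22, v, 39, 39), (y, c, 21, s, 16, 23), (y, c, 39, r, 36, 27), (z, d, 15, w, 5, 40)}
Keep only column(s) D, G, A: {(23, 16, y), (27, 36, y), (39, 39, t), (40, 36, m), (40, 5, z)}

{(23, 16, y), (27, 36, y), (39, 39, t), (40, 36, m), (40, 5, z)}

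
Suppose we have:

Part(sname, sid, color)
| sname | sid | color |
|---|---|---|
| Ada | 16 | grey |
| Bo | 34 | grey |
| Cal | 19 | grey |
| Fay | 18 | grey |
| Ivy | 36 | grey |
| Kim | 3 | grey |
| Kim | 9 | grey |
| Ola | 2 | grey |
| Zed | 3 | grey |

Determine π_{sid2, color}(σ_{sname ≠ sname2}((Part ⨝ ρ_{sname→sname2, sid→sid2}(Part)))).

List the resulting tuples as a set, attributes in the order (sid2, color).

ρ[sname→sname2, sid→sid2]: schema becomes (sname2, sid2, color); tuples unchanged.
Joining Part and ρ_{sname→sname2, sid→sid2}(Part) on color yields {(Ada, 16, grey, Ada, 16), (Ada, 16, grey, Bo, 34), (Ada, 16, grey, Cal, 19), (Ada, 16, grey, Fay, 18), (Ada, 16, grey, Ivy, 36), (Ada, 16, grey, Kim, 3), (Ada, 16, grey, Kim, 9), (Ada, 16, grey, Ola, 2), (Ada, 16, grey, Zed, 3), (Bo, 34, grey, Ada, 16), (Bo, 34, grey, Bo, 34), (Bo, 34, grey, Cal, 19), (Bo, 34, grey, Fay, 18), (Bo, 34, grey, Ivy, 36), (Bo, 34, grey, Kim, 3), (Bo, 34, grey, Kim, 9), (Bo, 34, grey, Ola, 2), (Bo, 34, grey, Zed, 3), (Cal, 19, grey, Ada, 16), (Cal, 19, grey, Bo, 34), (Cal, 19, grey, Cal, 19), (Cal, 19, grey, Fay, 18), (Cal, 19, grey, Ivy, 36), (Cal, 19, grey, Kim, 3), (Cal, 19, grey, Kim, 9), (Cal, 19, grey, Ola, 2), (Cal, 19, grey, Zed, 3), (Fay, 18, grey, Ada, 16), (Fay, 18, grey, Bo, 34), (Fay, 18, grey, Cal, 19), (Fay, 18, grey, Fay, 18), (Fay, 18, grey, Ivy, 36), (Fay, 18, grey, Kim, 3), (Fay, 18, grey, Kim, 9), (Fay, 18, grey, Ola, 2), (Fay, 18, grey, Zed, 3), (Ivy, 36, grey, Ada, 16), (Ivy, 36, grey, Bo, 34), (Ivy, 36, grey, Cal, 19), (Ivy, 36, grey, Fay, 18), (Ivy, 36, grey, Ivy, 36), (Ivy, 36, grey, Kim, 3), (Ivy, 36, grey, Kim, 9), (Ivy, 36, grey, Ola, 2), (Ivy, 36, grey, Zed, 3), (Kim, 3, grey, Ada, 16), (Kim, 3, grey, Bo, 34), (Kim, 3, grey, Cal, 19), (Kim, 3, grey, Fay, 18), (Kim, 3, grey, Ivy, 36), (Kim, 3, grey, Kim, 3), (Kim, 3, grey, Kim, 9), (Kim, 3, grey, Ola, 2), (Kim, 3, grey, Zed, 3), (Kim, 9, grey, Ada, 16), (Kim, 9, grey, Bo, 34), (Kim, 9, grey, Cal, 19), (Kim, 9, grey, Fay, 18), (Kim, 9, grey, Ivy, 36), (Kim, 9, grey, Kim, 3), (Kim, 9, grey, Kim, 9), (Kim, 9, grey, Ola, 2), (Kim, 9, grey, Zed, 3), (Ola, 2, grey, Ada, 16), (Ola, 2, grey, Bo, 34), (Ola, 2, grey, Cal, 19), (Ola, 2, grey, Fay, 18), (Ola, 2, grey, Ivy, 36), (Ola, 2, grey, Kim, 3), (Ola, 2, grey, Kim, 9), (Ola, 2, grey, Ola, 2), (Ola, 2, grey, Zed, 3), (Zed, 3, grey, Ada, 16), (Zed, 3, grey, Bo, 34), (Zed, 3, grey, Cal, 19), (Zed, 3, grey, Fay, 18), (Zed, 3, grey, Ivy, 36), (Zed, 3, grey, Kim, 3), (Zed, 3, grey, Kim, 9), (Zed, 3, grey, Ola, 2), (Zed, 3, grey, Zed, 3)}.
Apply σ_{sname ≠ sname2}; surviving tuples: {(Ada, 16, grey, Bo, 34), (Ada, 16, grey, Cal, 19), (Ada, 16, grey, Fay, 18), (Ada, 16, grey, Ivy, 36), (Ada, 16, grey, Kim, 3), (Ada, 16, grey, Kim, 9), (Ada, 16, grey, Ola, 2), (Ada, 16, grey, Zed, 3), (Bo, 34, grey, Ada, 16), (Bo, 34, grey, Cal, 19), (Bo, 34, grey, Fay, 18), (Bo, 34, grey, Ivy, 36), (Bo, 34, grey, Kim, 3), (Bo, 34, grey, Kim, 9), (Bo, 34, grey, Ola, 2), (Bo, 34, grey, Zed, 3), (Cal, 19, grey, Ada, 16), (Cal, 19, grey, Bo, 34), (Cal, 19, grey, Fay, 18), (Cal, 19, grey, Ivy, 36), (Cal, 19, grey, Kim, 3), (Cal, 19, grey, Kim, 9), (Cal, 19, grey, Ola, 2), (Cal, 19, grey, Zed, 3), (Fay, 18, grey, Ada, 16), (Fay, 18, grey, Bo, 34), (Fay, 18, grey, Cal, 19), (Fay, 18, grey, Ivy, 36), (Fay, 18, grey, Kim, 3), (Fay, 18, grey, Kim, 9), (Fay, 18, grey, Ola, 2), (Fay, 18, grey, Zed, 3), (Ivy, 36, grey, Ada, 16), (Ivy, 36, grey, Bo, 34), (Ivy, 36, grey, Cal, 19), (Ivy, 36, grey, Fay, 18), (Ivy, 36, grey, Kim, 3), (Ivy, 36, grey, Kim, 9), (Ivy, 36, grey, Ola, 2), (Ivy, 36, grey, Zed, 3), (Kim, 3, grey, Ada, 16), (Kim, 3, grey, Bo, 34), (Kim, 3, grey, Cal, 19), (Kim, 3, grey, Fay, 18), (Kim, 3, grey, Ivy, 36), (Kim, 3, grey, Ola, 2), (Kim, 3, grey, Zed, 3), (Kim, 9, grey, Ada, 16), (Kim, 9, grey, Bo, 34), (Kim, 9, grey, Cal, 19), (Kim, 9, grey, Fay, 18), (Kim, 9, grey, Ivy, 36), (Kim, 9, grey, Ola, 2), (Kim, 9, grey, Zed, 3), (Ola, 2, grey, Ada, 16), (Ola, 2, grey, Bo, 34), (Ola, 2, grey, Cal, 19), (Ola, 2, grey, Fay, 18), (Ola, 2, grey, Ivy, 36), (Ola, 2, grey, Kim, 3), (Ola, 2, grey, Kim, 9), (Ola, 2, grey, Zed, 3), (Zed, 3, grey, Ada, 16), (Zed, 3, grey, Bo, 34), (Zed, 3, grey, Cal, 19), (Zed, 3, grey, Fay, 18), (Zed, 3, grey, Ivy, 36), (Zed, 3, grey, Kim, 3), (Zed, 3, grey, Kim, 9), (Zed, 3, grey, Ola, 2)}
Keep only column(s) sid2, color (62 duplicate(s) eliminated): {(16, grey), (18, grey), (19, grey), (2, grey), (3, grey), (34, grey), (36, grey), (9, grey)}

{(16, grey), (18, grey), (19, grey), (2, grey), (3, grey), (34, grey), (36, grey), (9, grey)}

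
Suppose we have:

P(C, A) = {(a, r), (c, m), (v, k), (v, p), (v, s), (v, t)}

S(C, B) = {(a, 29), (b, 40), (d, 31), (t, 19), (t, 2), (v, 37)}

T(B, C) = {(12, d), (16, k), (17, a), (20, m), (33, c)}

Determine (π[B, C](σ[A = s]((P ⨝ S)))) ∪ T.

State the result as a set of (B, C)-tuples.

{(12, d), (16, k), (17, a), (20, m), (33, c), (37, v)}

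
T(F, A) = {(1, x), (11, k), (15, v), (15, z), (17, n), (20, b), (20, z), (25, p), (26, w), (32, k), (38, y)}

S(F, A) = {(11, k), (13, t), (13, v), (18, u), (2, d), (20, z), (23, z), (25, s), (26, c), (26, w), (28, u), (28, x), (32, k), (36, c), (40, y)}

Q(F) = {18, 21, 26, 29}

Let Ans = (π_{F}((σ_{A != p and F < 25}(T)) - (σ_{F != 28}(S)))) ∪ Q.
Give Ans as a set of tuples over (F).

{1, 15, 17, 18, 20, 21, 26, 29}

σ[A != p and F < 25]: keep tuples satisfying A != p and F < 25 → {(1, x), (11, k), (15, v), (15, z), (17, n), (20, b), (20, z)}
σ[F != 28]: keep tuples satisfying F != 28 → {(11, k), (13, t), (13, v), (18, u), (2, d), (20, z), (23, z), (25, s), (26, c), (26, w), (32, k), (36, c), (40, y)}
Difference: {(1, x), (11, k), (15, v), (15, z), (17, n), (20, b), (20, z)} with {(11, k), (13, t), (13, v), (18, u), (2, d), (20, z), (23, z), (25, s), (26, c), (26, w), (32, k), (36, c), (40, y)} → {(1, x), (15, v), (15, z), (17, n), (20, b)}
π[F]: project onto (F) (1 duplicate(s) eliminated) → {1, 15, 17, 20}
Union: {1, 15, 17, 20} with {18, 21, 26, 29} → {1, 15, 17, 18, 20, 21, 26, 29}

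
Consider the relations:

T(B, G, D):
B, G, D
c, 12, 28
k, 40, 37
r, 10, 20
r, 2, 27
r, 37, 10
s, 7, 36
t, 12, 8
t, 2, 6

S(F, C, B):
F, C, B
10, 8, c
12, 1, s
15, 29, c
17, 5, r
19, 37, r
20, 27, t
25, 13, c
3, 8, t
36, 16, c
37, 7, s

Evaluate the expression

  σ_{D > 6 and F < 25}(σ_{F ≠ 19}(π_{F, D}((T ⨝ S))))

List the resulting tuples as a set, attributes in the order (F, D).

Joining T and S on B yields {(c, 12, 28, 10, 8), (c, 12, 28, 15, 29), (c, 12, 28, 25, 13), (c, 12, 28, 36, 16), (r, 10, 20, 17, 5), (r, 10, 20, 19, 37), (r, 2, 27, 17, 5), (r, 2, 27, 19, 37), (r, 37, 10, 17, 5), (r, 37, 10, 19, 37), (s, 7, 36, 12, 1), (s, 7, 36, 37, 7), (t, 12, 8, 20, 27), (t, 12, 8, 3, 8), (t, 2, 6, 20, 27), (t, 2, 6, 3, 8)}.
π_{F, D} gives {(10, 28), (12, 36), (15, 28), (17, 10), (17, 20), (17, 27), (19, 10), (19, 20), (19, 27), (20, 6), (20, 8), (25, 28), (3, 6), (3, 8), (36, 28), (37, 36)}.
σ[F ≠ 19]: keep tuples satisfying F ≠ 19 → {(10, 28), (12, 36), (15, 28), (17, 10), (17, 20), (17, 27), (20, 6), (20, 8), (25, 28), (3, 6), (3, 8), (36, 28), (37, 36)}
σ[D > 6 and F < 25]: keep tuples satisfying D > 6 and F < 25 → {(10, 28), (12, 36), (15, 28), (17, 10), (17, 20), (17, 27), (20, 8), (3, 8)}

{(10, 28), (12, 36), (15, 28), (17, 10), (17, 20), (17, 27), (20, 8), (3, 8)}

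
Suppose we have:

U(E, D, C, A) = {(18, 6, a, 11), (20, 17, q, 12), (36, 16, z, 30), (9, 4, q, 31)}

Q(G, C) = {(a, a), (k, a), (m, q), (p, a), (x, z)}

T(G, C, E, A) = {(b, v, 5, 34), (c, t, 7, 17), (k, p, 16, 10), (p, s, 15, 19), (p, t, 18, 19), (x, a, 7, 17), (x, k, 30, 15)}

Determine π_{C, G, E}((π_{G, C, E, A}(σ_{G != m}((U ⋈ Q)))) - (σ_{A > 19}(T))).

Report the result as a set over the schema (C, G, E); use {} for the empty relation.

Natural join on C: {(18, 6, a, 11, a), (18, 6, a, 11, k), (18, 6, a, 11, p), (20, 17, q, 12, m), (36, 16, z, 30, x), (9, 4, q, 31, m)}
σ[G != m]: keep tuples satisfying G != m → {(18, 6, a, 11, a), (18, 6, a, 11, k), (18, 6, a, 11, p), (36, 16, z, 30, x)}
Projecting to G, C, E, A: {(a, a, 18, 11), (k, a, 18, 11), (p, a, 18, 11), (x, z, 36, 30)}
σ[A > 19]: keep tuples satisfying A > 19 → {(b, v, 5, 34)}
Taking the difference: {(a, a, 18, 11), (k, a, 18, 11), (p, a, 18, 11), (x, z, 36, 30)}
Projecting to C, G, E: {(a, a, 18), (a, k, 18), (a, p, 18), (z, x, 36)}

{(a, a, 18), (a, k, 18), (a, p, 18), (z, x, 36)}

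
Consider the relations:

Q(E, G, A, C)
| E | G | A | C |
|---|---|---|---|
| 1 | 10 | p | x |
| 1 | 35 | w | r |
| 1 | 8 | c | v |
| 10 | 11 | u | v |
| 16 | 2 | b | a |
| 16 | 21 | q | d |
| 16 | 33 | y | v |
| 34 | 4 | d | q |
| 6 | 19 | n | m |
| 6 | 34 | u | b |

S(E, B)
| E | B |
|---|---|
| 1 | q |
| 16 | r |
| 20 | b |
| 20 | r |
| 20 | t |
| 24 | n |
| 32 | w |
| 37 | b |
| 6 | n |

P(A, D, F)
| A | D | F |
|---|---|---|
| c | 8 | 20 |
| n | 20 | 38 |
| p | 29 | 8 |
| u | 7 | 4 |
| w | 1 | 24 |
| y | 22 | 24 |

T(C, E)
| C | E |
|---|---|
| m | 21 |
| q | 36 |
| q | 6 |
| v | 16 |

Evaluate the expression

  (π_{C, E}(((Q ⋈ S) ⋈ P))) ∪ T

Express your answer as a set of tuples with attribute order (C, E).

Natural join on E: {(1, 10, p, x, q), (1, 35, w, r, q), (1, 8, c, v, q), (16, 2, b, a, r), (16, 21, q, d, r), (16, 33, y, v, r), (6, 19, n, m, n), (6, 34, u, b, n)}
Natural join on A: {(1, 10, p, x, q, 29, 8), (1, 35, w, r, q, 1, 24), (1, 8, c, v, q, 8, 20), (16, 33, y, v, r, 22, 24), (6, 19, n, m, n, 20, 38), (6, 34, u, b, n, 7, 4)}
Keep only column(s) C, E: {(b, 6), (m, 6), (r, 1), (v, 1), (v, 16), (x, 1)}
Set union of the two operands is {(b, 6), (m, 21), (m, 6), (q, 36), (q, 6), (r, 1), (v, 1), (v, 16), (x, 1)}.

{(b, 6), (m, 21), (m, 6), (q, 36), (q, 6), (r, 1), (v, 1), (v, 16), (x, 1)}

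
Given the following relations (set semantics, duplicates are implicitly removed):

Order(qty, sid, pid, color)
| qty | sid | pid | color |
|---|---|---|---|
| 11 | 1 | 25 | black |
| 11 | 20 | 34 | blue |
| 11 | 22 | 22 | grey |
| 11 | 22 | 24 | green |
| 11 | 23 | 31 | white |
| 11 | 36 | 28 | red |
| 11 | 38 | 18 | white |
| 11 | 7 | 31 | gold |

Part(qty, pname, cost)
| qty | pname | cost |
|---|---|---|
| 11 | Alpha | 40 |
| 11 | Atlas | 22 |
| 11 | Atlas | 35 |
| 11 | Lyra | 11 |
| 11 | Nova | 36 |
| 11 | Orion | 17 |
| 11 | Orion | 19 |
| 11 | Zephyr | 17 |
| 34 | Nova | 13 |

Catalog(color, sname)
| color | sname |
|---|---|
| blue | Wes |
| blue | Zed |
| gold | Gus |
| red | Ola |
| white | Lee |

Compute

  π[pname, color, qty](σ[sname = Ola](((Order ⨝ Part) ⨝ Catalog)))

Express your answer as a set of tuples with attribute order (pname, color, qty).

Natural join on qty: {(11, 1, 25, black, Alpha, 40), (11, 1, 25, black, Atlas, 22), (11, 1, 25, black, Atlas, 35), (11, 1, 25, black, Lyra, 11), (11, 1, 25, black, Nova, 36), (11, 1, 25, black, Orion, 17), (11, 1, 25, black, Orion, 19), (11, 1, 25, black, Zephyr, 17), (11, 20, 34, blue, Alpha, 40), (11, 20, 34, blue, Atlas, 22), (11, 20, 34, blue, Atlas, 35), (11, 20, 34, blue, Lyra, 11), (11, 20, 34, blue, Nova, 36), (11, 20, 34, blue, Orion, 17), (11, 20, 34, blue, Orion, 19), (11, 20, 34, blue, Zephyr, 17), (11, 22, 22, grey, Alpha, 40), (11, 22, 22, grey, Atlas, 22), (11, 22, 22, grey, Atlas, 35), (11, 22, 22, grey, Lyra, 11), (11, 22, 22, grey, Nova, 36), (11, 22, 22, grey, Orion, 17), (11, 22, 22, grey, Orion, 19), (11, 22, 22, grey, Zephyr, 17), (11, 22, 24, green, Alpha, 40), (11, 22, 24, green, Atlas, 22), (11, 22, 24, green, Atlas, 35), (11, 22, 24, green, Lyra, 11), (11, 22, 24, green, Nova, 36), (11, 22, 24, green, Orion, 17), (11, 22, 24, green, Orion, 19), (11, 22, 24, green, Zephyr, 17), (11, 23, 31, white, Alpha, 40), (11, 23, 31, white, Atlas, 22), (11, 23, 31, white, Atlas, 35), (11, 23, 31, white, Lyra, 11), (11, 23, 31, white, Nova, 36), (11, 23, 31, white, Orion, 17), (11, 23, 31, white, Orion, 19), (11, 23, 31, white, Zephyr, 17), (11, 36, 28, red, Alpha, 40), (11, 36, 28, red, Atlas, 22), (11, 36, 28, red, Atlas, 35), (11, 36, 28, red, Lyra, 11), (11, 36, 28, red, Nova, 36), (11, 36, 28, red, Orion, 17), (11, 36, 28, red, Orion, 19), (11, 36, 28, red, Zephyr, 17), (11, 38, 18, white, Alpha, 40), (11, 38, 18, white, Atlas, 22), (11, 38, 18, white, Atlas, 35), (11, 38, 18, white, Lyra, 11), (11, 38, 18, white, Nova, 36), (11, 38, 18, white, Orion, 17), (11, 38, 18, white, Orion, 19), (11, 38, 18, white, Zephyr, 17), (11, 7, 31, gold, Alpha, 40), (11, 7, 31, gold, Atlas, 22), (11, 7, 31, gold, Atlas, 35), (11, 7, 31, gold, Lyra, 11), (11, 7, 31, gold, Nova, 36), (11, 7, 31, gold, Orion, 17), (11, 7, 31, gold, Orion, 19), (11, 7, 31, gold, Zephyr, 17)}
Natural join on color: {(11, 20, 34, blue, Alpha, 40, Wes), (11, 20, 34, blue, Alpha, 40, Zed), (11, 20, 34, blue, Atlas, 22, Wes), (11, 20, 34, blue, Atlas, 22, Zed), (11, 20, 34, blue, Atlas, 35, Wes), (11, 20, 34, blue, Atlas, 35, Zed), (11, 20, 34, blue, Lyra, 11, Wes), (11, 20, 34, blue, Lyra, 11, Zed), (11, 20, 34, blue, Nova, 36, Wes), (11, 20, 34, blue, Nova, 36, Zed), (11, 20, 34, blue, Orion, 17, Wes), (11, 20, 34, blue, Orion, 17, Zed), (11, 20, 34, blue, Orion, 19, Wes), (11, 20, 34, blue, Orion, 19, Zed), (11, 20, 34, blue, Zephyr, 17, Wes), (11, 20, 34, blue, Zephyr, 17, Zed), (11, 23, 31, white, Alpha, 40, Lee), (11, 23, 31, white, Atlas, 22, Lee), (11, 23, 31, white, Atlas, 35, Lee), (11, 23, 31, white, Lyra, 11, Lee), (11, 23, 31, white, Nova, 36, Lee), (11, 23, 31, white, Orion, 17, Lee), (11, 23, 31, white, Orion, 19, Lee), (11, 23, 31, white, Zephyr, 17, Lee), (11, 36, 28, red, Alpha, 40, Ola), (11, 36, 28, red, Atlas, 22, Ola), (11, 36, 28, red, Atlas, 35, Ola), (11, 36, 28, red, Lyra, 11, Ola), (11, 36, 28, red, Nova, 36, Ola), (11, 36, 28, red, Orion, 17, Ola), (11, 36, 28, red, Orion, 19, Ola), (11, 36, 28, red, Zephyr, 17, Ola), (11, 38, 18, white, Alpha, 40, Lee), (11, 38, 18, white, Atlas, 22, Lee), (11, 38, 18, white, Atlas, 35, Lee), (11, 38, 18, white, Lyra, 11, Lee), (11, 38, 18, white, Nova, 36, Lee), (11, 38, 18, white, Orion, 17, Lee), (11, 38, 18, white, Orion, 19, Lee), (11, 38, 18, white, Zephyr, 17, Lee), (11, 7, 31, gold, Alpha, 40, Gus), (11, 7, 31, gold, Atlas, 22, Gus), (11, 7, 31, gold, Atlas, 35, Gus), (11, 7, 31, gold, Lyra, 11, Gus), (11, 7, 31, gold, Nova, 36, Gus), (11, 7, 31, gold, Orion, 17, Gus), (11, 7, 31, gold, Orion, 19, Gus), (11, 7, 31, gold, Zephyr, 17, Gus)}
σ[sname = Ola]: keep tuples satisfying sname = Ola → {(11, 36, 28, red, Alpha, 40, Ola), (11, 36, 28, red, Atlas, 22, Ola), (11, 36, 28, red, Atlas, 35, Ola), (11, 36, 28, red, Lyra, 11, Ola), (11, 36, 28, red, Nova, 36, Ola), (11, 36, 28, red, Orion, 17, Ola), (11, 36, 28, red, Orion, 19, Ola), (11, 36, 28, red, Zephyr, 17, Ola)}
π_{pname, color, qty} gives {(Alpha, red, 11), (Atlas, red, 11), (Lyra, red, 11), (Nova, red, 11), (Orion, red, 11), (Zephyr, red, 11)} (2 duplicate(s) eliminated).

{(Alpha, red, 11), (Atlas, red, 11), (Lyra, red, 11), (Nova, red, 11), (Orion, red, 11), (Zephyr, red, 11)}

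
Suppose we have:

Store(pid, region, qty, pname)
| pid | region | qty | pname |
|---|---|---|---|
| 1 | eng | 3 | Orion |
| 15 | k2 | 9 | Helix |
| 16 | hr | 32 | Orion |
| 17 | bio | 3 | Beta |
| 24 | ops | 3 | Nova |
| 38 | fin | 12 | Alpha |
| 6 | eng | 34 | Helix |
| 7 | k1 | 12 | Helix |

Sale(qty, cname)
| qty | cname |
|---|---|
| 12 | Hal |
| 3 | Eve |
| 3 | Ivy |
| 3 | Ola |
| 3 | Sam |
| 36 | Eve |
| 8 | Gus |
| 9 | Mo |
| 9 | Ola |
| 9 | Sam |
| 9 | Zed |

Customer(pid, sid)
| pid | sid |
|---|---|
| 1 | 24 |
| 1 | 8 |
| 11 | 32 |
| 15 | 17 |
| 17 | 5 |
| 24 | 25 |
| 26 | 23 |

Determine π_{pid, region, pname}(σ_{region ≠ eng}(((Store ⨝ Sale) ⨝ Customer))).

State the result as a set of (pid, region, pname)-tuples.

Natural join on qty: {(1, eng, 3, Orion, Eve), (1, eng, 3, Orion, Ivy), (1, eng, 3, Orion, Ola), (1, eng, 3, Orion, Sam), (15, k2, 9, Helix, Mo), (15, k2, 9, Helix, Ola), (15, k2, 9, Helix, Sam), (15, k2, 9, Helix, Zed), (17, bio, 3, Beta, Eve), (17, bio, 3, Beta, Ivy), (17, bio, 3, Beta, Ola), (17, bio, 3, Beta, Sam), (24, ops, 3, Nova, Eve), (24, ops, 3, Nova, Ivy), (24, ops, 3, Nova, Ola), (24, ops, 3, Nova, Sam), (38, fin, 12, Alpha, Hal), (7, k1, 12, Helix, Hal)}
Natural join on pid: {(1, eng, 3, Orion, Eve, 24), (1, eng, 3, Orion, Eve, 8), (1, eng, 3, Orion, Ivy, 24), (1, eng, 3, Orion, Ivy, 8), (1, eng, 3, Orion, Ola, 24), (1, eng, 3, Orion, Ola, 8), (1, eng, 3, Orion, Sam, 24), (1, eng, 3, Orion, Sam, 8), (15, k2, 9, Helix, Mo, 17), (15, k2, 9, Helix, Ola, 17), (15, k2, 9, Helix, Sam, 17), (15, k2, 9, Helix, Zed, 17), (17, bio, 3, Beta, Eve, 5), (17, bio, 3, Beta, Ivy, 5), (17, bio, 3, Beta, Ola, 5), (17, bio, 3, Beta, Sam, 5), (24, ops, 3, Nova, Eve, 25), (24, ops, 3, Nova, Ivy, 25), (24, ops, 3, Nova, Ola, 25), (24, ops, 3, Nova, Sam, 25)}
σ[region ≠ eng]: keep tuples satisfying region ≠ eng → {(15, k2, 9, Helix, Mo, 17), (15, k2, 9, Helix, Ola, 17), (15, k2, 9, Helix, Sam, 17), (15, k2, 9, Helix, Zed, 17), (17, bio, 3, Beta, Eve, 5), (17, bio, 3, Beta, Ivy, 5), (17, bio, 3, Beta, Ola, 5), (17, bio, 3, Beta, Sam, 5), (24, ops, 3, Nova, Eve, 25), (24, ops, 3, Nova, Ivy, 25), (24, ops, 3, Nova, Ola, 25), (24, ops, 3, Nova, Sam, 25)}
π_{pid, region, pname} gives {(15, k2, Helix), (17, bio, Beta), (24, ops, Nova)} (9 duplicate(s) eliminated).

{(15, k2, Helix), (17, bio, Beta), (24, ops, Nova)}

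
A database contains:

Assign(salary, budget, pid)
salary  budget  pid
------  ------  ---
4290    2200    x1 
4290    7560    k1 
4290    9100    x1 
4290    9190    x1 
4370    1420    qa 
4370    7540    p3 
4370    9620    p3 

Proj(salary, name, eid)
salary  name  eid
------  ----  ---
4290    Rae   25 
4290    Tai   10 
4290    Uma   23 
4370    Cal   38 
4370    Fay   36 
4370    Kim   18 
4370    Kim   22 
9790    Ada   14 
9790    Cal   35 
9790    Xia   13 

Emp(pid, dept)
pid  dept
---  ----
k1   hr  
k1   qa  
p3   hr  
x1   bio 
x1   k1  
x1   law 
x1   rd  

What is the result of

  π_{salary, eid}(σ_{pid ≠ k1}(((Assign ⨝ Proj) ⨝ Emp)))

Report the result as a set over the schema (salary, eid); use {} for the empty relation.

{(4290, 10), (4290, 23), (4290, 25), (4370, 18), (4370, 22), (4370, 36), (4370, 38)}

Natural join on salary: {(4290, 2200, x1, Rae, 25), (4290, 2200, x1, Tai, 10), (4290, 2200, x1, Uma, 23), (4290, 7560, k1, Rae, 25), (4290, 7560, k1, Tai, 10), (4290, 7560, k1, Uma, 23), (4290, 9100, x1, Rae, 25), (4290, 9100, x1, Tai, 10), (4290, 9100, x1, Uma, 23), (4290, 9190, x1, Rae, 25), (4290, 9190, x1, Tai, 10), (4290, 9190, x1, Uma, 23), (4370, 1420, qa, Cal, 38), (4370, 1420, qa, Fay, 36), (4370, 1420, qa, Kim, 18), (4370, 1420, qa, Kim, 22), (4370, 7540, p3, Cal, 38), (4370, 7540, p3, Fay, 36), (4370, 7540, p3, Kim, 18), (4370, 7540, p3, Kim, 22), (4370, 9620, p3, Cal, 38), (4370, 9620, p3, Fay, 36), (4370, 9620, p3, Kim, 18), (4370, 9620, p3, Kim, 22)}
Natural join on pid: {(4290, 2200, x1, Rae, 25, bio), (4290, 2200, x1, Rae, 25, k1), (4290, 2200, x1, Rae, 25, law), (4290, 2200, x1, Rae, 25, rd), (4290, 2200, x1, Tai, 10, bio), (4290, 2200, x1, Tai, 10, k1), (4290, 2200, x1, Tai, 10, law), (4290, 2200, x1, Tai, 10, rd), (4290, 2200, x1, Uma, 23, bio), (4290, 2200, x1, Uma, 23, k1), (4290, 2200, x1, Uma, 23, law), (4290, 2200, x1, Uma, 23, rd), (4290, 7560, k1, Rae, 25, hr), (4290, 7560, k1, Rae, 25, qa), (4290, 7560, k1, Tai, 10, hr), (4290, 7560, k1, Tai, 10, qa), (4290, 7560, k1, Uma, 23, hr), (4290, 7560, k1, Uma, 23, qa), (4290, 9100, x1, Rae, 25, bio), (4290, 9100, x1, Rae, 25, k1), (4290, 9100, x1, Rae, 25, law), (4290, 9100, x1, Rae, 25, rd), (4290, 9100, x1, Tai, 10, bio), (4290, 9100, x1, Tai, 10, k1), (4290, 9100, x1, Tai, 10, law), (4290, 9100, x1, Tai, 10, rd), (4290, 9100, x1, Uma, 23, bio), (4290, 9100, x1, Uma, 23, k1), (4290, 9100, x1, Uma, 23, law), (4290, 9100, x1, Uma, 23, rd), (4290, 9190, x1, Rae, 25, bio), (4290, 9190, x1, Rae, 25, k1), (4290, 9190, x1, Rae, 25, law), (4290, 9190, x1, Rae, 25, rd), (4290, 9190, x1, Tai, 10, bio), (4290, 9190, x1, Tai, 10, k1), (4290, 9190, x1, Tai, 10, law), (4290, 9190, x1, Tai, 10, rd), (4290, 9190, x1, Uma, 23, bio), (4290, 9190, x1, Uma, 23, k1), (4290, 9190, x1, Uma, 23, law), (4290, 9190, x1, Uma, 23, rd), (4370, 7540, p3, Cal, 38, hr), (4370, 7540, p3, Fay, 36, hr), (4370, 7540, p3, Kim, 18, hr), (4370, 7540, p3, Kim, 22, hr), (4370, 9620, p3, Cal, 38, hr), (4370, 9620, p3, Fay, 36, hr), (4370, 9620, p3, Kim, 18, hr), (4370, 9620, p3, Kim, 22, hr)}
σ[pid ≠ k1]: keep tuples satisfying pid ≠ k1 → {(4290, 2200, x1, Rae, 25, bio), (4290, 2200, x1, Rae, 25, k1), (4290, 2200, x1, Rae, 25, law), (4290, 2200, x1, Rae, 25, rd), (4290, 2200, x1, Tai, 10, bio), (4290, 2200, x1, Tai, 10, k1), (4290, 2200, x1, Tai, 10, law), (4290, 2200, x1, Tai, 10, rd), (4290, 2200, x1, Uma, 23, bio), (4290, 2200, x1, Uma, 23, k1), (4290, 2200, x1, Uma, 23, law), (4290, 2200, x1, Uma, 23, rd), (4290, 9100, x1, Rae, 25, bio), (4290, 9100, x1, Rae, 25, k1), (4290, 9100, x1, Rae, 25, law), (4290, 9100, x1, Rae, 25, rd), (4290, 9100, x1, Tai, 10, bio), (4290, 9100, x1, Tai, 10, k1), (4290, 9100, x1, Tai, 10, law), (4290, 9100, x1, Tai, 10, rd), (4290, 9100, x1, Uma, 23, bio), (4290, 9100, x1, Uma, 23, k1), (4290, 9100, x1, Uma, 23, law), (4290, 9100, x1, Uma, 23, rd), (4290, 9190, x1, Rae, 25, bio), (4290, 9190, x1, Rae, 25, k1), (4290, 9190, x1, Rae, 25, law), (4290, 9190, x1, Rae, 25, rd), (4290, 9190, x1, Tai, 10, bio), (4290, 9190, x1, Tai, 10, k1), (4290, 9190, x1, Tai, 10, law), (4290, 9190, x1, Tai, 10, rd), (4290, 9190, x1, Uma, 23, bio), (4290, 9190, x1, Uma, 23, k1), (4290, 9190, x1, Uma, 23, law), (4290, 9190, x1, Uma, 23, rd), (4370, 7540, p3, Cal, 38, hr), (4370, 7540, p3, Fay, 36, hr), (4370, 7540, p3, Kim, 18, hr), (4370, 7540, p3, Kim, 22, hr), (4370, 9620, p3, Cal, 38, hr), (4370, 9620, p3, Fay, 36, hr), (4370, 9620, p3, Kim, 18, hr), (4370, 9620, p3, Kim, 22, hr)}
π_{salary, eid} gives {(4290, 10), (4290, 23), (4290, 25), (4370, 18), (4370, 22), (4370, 36), (4370, 38)} (37 duplicate(s) eliminated).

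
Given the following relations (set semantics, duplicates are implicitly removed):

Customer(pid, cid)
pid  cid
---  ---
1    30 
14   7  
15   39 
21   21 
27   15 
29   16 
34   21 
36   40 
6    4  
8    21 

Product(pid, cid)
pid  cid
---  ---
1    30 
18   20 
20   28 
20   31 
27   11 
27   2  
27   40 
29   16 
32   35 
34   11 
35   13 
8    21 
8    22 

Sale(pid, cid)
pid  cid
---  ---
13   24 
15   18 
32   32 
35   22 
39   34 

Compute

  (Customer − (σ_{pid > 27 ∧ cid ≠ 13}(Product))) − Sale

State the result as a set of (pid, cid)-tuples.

{(1, 30), (14, 7), (15, 39), (21, 21), (27, 15), (34, 21), (36, 40), (6, 4), (8, 21)}

Apply σ_{pid > 27 ∧ cid ≠ 13}; surviving tuples: {(29, 16), (32, 35), (34, 11)}
Set difference of the two operands is {(1, 30), (14, 7), (15, 39), (21, 21), (27, 15), (34, 21), (36, 40), (6, 4), (8, 21)}.
Set difference of the two operands is {(1, 30), (14, 7), (15, 39), (21, 21), (27, 15), (34, 21), (36, 40), (6, 4), (8, 21)}.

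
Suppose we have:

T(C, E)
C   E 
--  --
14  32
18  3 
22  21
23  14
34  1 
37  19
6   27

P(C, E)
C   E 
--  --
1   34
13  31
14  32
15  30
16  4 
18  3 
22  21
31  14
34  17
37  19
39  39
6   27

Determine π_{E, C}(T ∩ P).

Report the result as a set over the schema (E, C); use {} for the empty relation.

{(19, 37), (21, 22), (27, 6), (3, 18), (32, 14)}

Taking the intersection: {(14, 32), (18, 3), (22, 21), (37, 19), (6, 27)}
Projecting to E, C: {(19, 37), (21, 22), (27, 6), (3, 18), (32, 14)}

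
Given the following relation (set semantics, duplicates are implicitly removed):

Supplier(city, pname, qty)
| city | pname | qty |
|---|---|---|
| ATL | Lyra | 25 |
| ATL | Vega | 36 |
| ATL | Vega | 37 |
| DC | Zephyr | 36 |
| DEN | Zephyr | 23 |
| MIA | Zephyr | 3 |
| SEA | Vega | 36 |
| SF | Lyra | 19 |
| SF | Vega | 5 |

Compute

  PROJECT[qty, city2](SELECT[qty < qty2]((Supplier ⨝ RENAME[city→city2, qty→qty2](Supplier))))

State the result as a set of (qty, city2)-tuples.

{(19, ATL), (23, DC), (3, DC), (3, DEN), (36, ATL), (5, ATL), (5, SEA)}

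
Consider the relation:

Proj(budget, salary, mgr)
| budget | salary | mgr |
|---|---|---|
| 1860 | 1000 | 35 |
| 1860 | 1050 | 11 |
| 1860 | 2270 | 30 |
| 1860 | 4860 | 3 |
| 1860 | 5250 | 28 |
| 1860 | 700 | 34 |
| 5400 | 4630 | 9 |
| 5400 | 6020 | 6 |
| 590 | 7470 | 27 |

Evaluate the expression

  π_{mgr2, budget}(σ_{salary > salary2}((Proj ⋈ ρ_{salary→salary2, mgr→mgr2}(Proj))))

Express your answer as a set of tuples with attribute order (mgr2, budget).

ρ[salary→salary2, mgr→mgr2]: schema becomes (budget, salary2, mgr2); tuples unchanged.
Proj ⋈ ρ_{salary→salary2, mgr→mgr2}(Proj) (natural join on budget): {(1860, 1000, 35, 1000, 35), (1860, 1000, 35, 1050, 11), (1860, 1000, 35, 2270, 30), (1860, 1000, 35, 4860, 3), (1860, 1000, 35, 5250, 28), (1860, 1000, 35, 700, 34), (1860, 1050, 11, 1000, 35), (1860, 1050, 11, 1050, 11), (1860, 1050, 11, 2270, 30), (1860, 1050, 11, 4860, 3), (1860, 1050, 11, 5250, 28), (1860, 1050, 11, 700, 34), (1860, 2270, 30, 1000, 35), (1860, 2270, 30, 1050, 11), (1860, 2270, 30, 2270, 30), (1860, 2270, 30, 4860, 3), (1860, 2270, 30, 5250, 28), (1860, 2270, 30, 700, 34), (1860, 4860, 3, 1000, 35), (1860, 4860, 3, 1050, 11), (1860, 4860, 3, 2270, 30), (1860, 4860, 3, 4860, 3), (1860, 4860, 3, 5250, 28), (1860, 4860, 3, 700, 34), (1860, 5250, 28, 1000, 35), (1860, 5250, 28, 1050, 11), (1860, 5250, 28, 2270, 30), (1860, 5250, 28, 4860, 3), (1860, 5250, 28, 5250, 28), (1860, 5250, 28, 700, 34), (1860, 700, 34, 1000, 35), (1860, 700, 34, 1050, 11), (1860, 700, 34, 2270, 30), (1860, 700, 34, 4860, 3), (1860, 700, 34, 5250, 28), (1860, 700, 34, 700, 34), (5400, 4630, 9, 4630, 9), (5400, 4630, 9, 6020, 6), (5400, 6020, 6, 4630, 9), (5400, 6020, 6, 6020, 6), (590, 7470, 27, 7470, 27)}
Apply σ_{salary > salary2}; surviving tuples: {(1860, 1000, 35, 700, 34), (1860, 1050, 11, 1000, 35), (1860, 1050, 11, 700, 34), (1860, 2270, 30, 1000, 35), (1860, 2270, 30, 1050, 11), (1860, 2270, 30, 700, 34), (1860, 4860, 3, 1000, 35), (1860, 4860, 3, 1050, 11), (1860, 4860, 3, 2270, 30), (1860, 4860, 3, 700, 34), (1860, 5250, 28, 1000, 35), (1860, 5250, 28, 1050, 11), (1860, 5250, 28, 2270, 30), (1860, 5250, 28, 4860, 3), (1860, 5250, 28, 700, 34), (5400, 6020, 6, 4630, 9)}
π[mgr2, budget]: project onto (mgr2, budget) (10 duplicate(s) eliminated) → {(11, 1860), (3, 1860), (30, 1860), (34, 1860), (35, 1860), (9, 5400)}

{(11, 1860), (3, 1860), (30, 1860), (34, 1860), (35, 1860), (9, 5400)}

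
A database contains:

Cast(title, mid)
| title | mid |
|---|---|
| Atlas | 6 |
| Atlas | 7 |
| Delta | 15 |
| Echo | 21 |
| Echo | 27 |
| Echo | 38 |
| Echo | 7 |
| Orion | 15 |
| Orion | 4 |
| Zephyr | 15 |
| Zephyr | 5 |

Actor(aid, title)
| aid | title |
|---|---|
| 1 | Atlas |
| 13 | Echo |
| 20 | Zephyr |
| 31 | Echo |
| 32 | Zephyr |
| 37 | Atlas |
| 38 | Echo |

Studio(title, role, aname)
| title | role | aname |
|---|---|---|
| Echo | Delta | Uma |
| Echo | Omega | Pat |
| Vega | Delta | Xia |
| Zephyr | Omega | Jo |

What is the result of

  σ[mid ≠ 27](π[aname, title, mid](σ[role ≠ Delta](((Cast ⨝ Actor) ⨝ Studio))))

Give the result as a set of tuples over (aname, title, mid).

{(Jo, Zephyr, 15), (Jo, Zephyr, 5), (Pat, Echo, 21), (Pat, Echo, 38), (Pat, Echo, 7)}

Cast ⋈ Actor (natural join on title): {(Atlas, 6, 1), (Atlas, 6, 37), (Atlas, 7, 1), (Atlas, 7, 37), (Echo, 21, 13), (Echo, 21, 31), (Echo, 21, 38), (Echo, 27, 13), (Echo, 27, 31), (Echo, 27, 38), (Echo, 38, 13), (Echo, 38, 31), (Echo, 38, 38), (Echo, 7, 13), (Echo, 7, 31), (Echo, 7, 38), (Zephyr, 15, 20), (Zephyr, 15, 32), (Zephyr, 5, 20), (Zephyr, 5, 32)}
(Cast ⨝ Actor) ⋈ Studio (natural join on title): {(Echo, 21, 13, Delta, Uma), (Echo, 21, 13, Omega, Pat), (Echo, 21, 31, Delta, Uma), (Echo, 21, 31, Omega, Pat), (Echo, 21, 38, Delta, Uma), (Echo, 21, 38, Omega, Pat), (Echo, 27, 13, Delta, Uma), (Echo, 27, 13, Omega, Pat), (Echo, 27, 31, Delta, Uma), (Echo, 27, 31, Omega, Pat), (Echo, 27, 38, Delta, Uma), (Echo, 27, 38, Omega, Pat), (Echo, 38, 13, Delta, Uma), (Echo, 38, 13, Omega, Pat), (Echo, 38, 31, Delta, Uma), (Echo, 38, 31, Omega, Pat), (Echo, 38, 38, Delta, Uma), (Echo, 38, 38, Omega, Pat), (Echo, 7, 13, Delta, Uma), (Echo, 7, 13, Omega, Pat), (Echo, 7, 31, Delta, Uma), (Echo, 7, 31, Omega, Pat), (Echo, 7, 38, Delta, Uma), (Echo, 7, 38, Omega, Pat), (Zephyr, 15, 20, Omega, Jo), (Zephyr, 15, 32, Omega, Jo), (Zephyr, 5, 20, Omega, Jo), (Zephyr, 5, 32, Omega, Jo)}
Apply σ_{role ≠ Delta}; surviving tuples: {(Echo, 21, 13, Omega, Pat), (Echo, 21, 31, Omega, Pat), (Echo, 21, 38, Omega, Pat), (Echo, 27, 13, Omega, Pat), (Echo, 27, 31, Omega, Pat), (Echo, 27, 38, Omega, Pat), (Echo, 38, 13, Omega, Pat), (Echo, 38, 31, Omega, Pat), (Echo, 38, 38, Omega, Pat), (Echo, 7, 13, Omega, Pat), (Echo, 7, 31, Omega, Pat), (Echo, 7, 38, Omega, Pat), (Zephyr, 15, 20, Omega, Jo), (Zephyr, 15, 32, Omega, Jo), (Zephyr, 5, 20, Omega, Jo), (Zephyr, 5, 32, Omega, Jo)}
π_{aname, title, mid} gives {(Jo, Zephyr, 15), (Jo, Zephyr, 5), (Pat, Echo, 21), (Pat, Echo, 27), (Pat, Echo, 38), (Pat, Echo, 7)} (10 duplicate(s) eliminated).
Apply σ_{mid ≠ 27}; surviving tuples: {(Jo, Zephyr, 15), (Jo, Zephyr, 5), (Pat, Echo, 21), (Pat, Echo, 38), (Pat, Echo, 7)}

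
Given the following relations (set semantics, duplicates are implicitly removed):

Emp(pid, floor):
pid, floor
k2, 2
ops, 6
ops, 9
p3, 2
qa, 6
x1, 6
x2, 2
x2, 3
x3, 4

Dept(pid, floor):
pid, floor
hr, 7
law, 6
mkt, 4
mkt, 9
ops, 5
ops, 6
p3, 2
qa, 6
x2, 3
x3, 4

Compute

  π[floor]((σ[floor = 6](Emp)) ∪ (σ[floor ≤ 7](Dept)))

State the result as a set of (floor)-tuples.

{2, 3, 4, 5, 6, 7}

Apply σ_{floor = 6}; surviving tuples: {(ops, 6), (qa, 6), (x1, 6)}
Apply σ_{floor ≤ 7}; surviving tuples: {(hr, 7), (law, 6), (mkt, 4), (ops, 5), (ops, 6), (p3, 2), (qa, 6), (x2, 3), (x3, 4)}
Set union of the two operands is {(hr, 7), (law, 6), (mkt, 4), (ops, 5), (ops, 6), (p3, 2), (qa, 6), (x1, 6), (x2, 3), (x3, 4)}.
Projecting to floor (4 duplicate(s) eliminated): {2, 3, 4, 5, 6, 7}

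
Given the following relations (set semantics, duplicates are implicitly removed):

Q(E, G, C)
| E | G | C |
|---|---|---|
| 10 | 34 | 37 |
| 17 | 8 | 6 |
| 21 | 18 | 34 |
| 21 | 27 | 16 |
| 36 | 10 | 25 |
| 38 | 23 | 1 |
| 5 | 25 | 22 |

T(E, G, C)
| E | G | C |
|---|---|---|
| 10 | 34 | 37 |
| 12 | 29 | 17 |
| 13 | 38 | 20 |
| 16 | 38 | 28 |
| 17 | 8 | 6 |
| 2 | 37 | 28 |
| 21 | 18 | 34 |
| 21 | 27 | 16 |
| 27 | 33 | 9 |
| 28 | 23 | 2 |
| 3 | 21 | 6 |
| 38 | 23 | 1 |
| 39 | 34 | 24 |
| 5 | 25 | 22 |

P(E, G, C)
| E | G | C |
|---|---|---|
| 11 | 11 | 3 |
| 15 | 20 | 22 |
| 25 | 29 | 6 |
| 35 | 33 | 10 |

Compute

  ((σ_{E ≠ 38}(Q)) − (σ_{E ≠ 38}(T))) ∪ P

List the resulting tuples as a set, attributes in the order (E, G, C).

Apply σ_{E ≠ 38}; surviving tuples: {(10, 34, 37), (17, 8, 6), (21, 18, 34), (21, 27, 16), (36, 10, 25), (5, 25, 22)}
Apply σ_{E ≠ 38}; surviving tuples: {(10, 34, 37), (12, 29, 17), (13, 38, 20), (16, 38, 28), (17, 8, 6), (2, 37, 28), (21, 18, 34), (21, 27, 16), (27, 33, 9), (28, 23, 2), (3, 21, 6), (39, 34, 24), (5, 25, 22)}
Difference: {(10, 34, 37), (17, 8, 6), (21, 18, 34), (21, 27, 16), (36, 10, 25), (5, 25, 22)} with {(10, 34, 37), (12, 29, 17), (13, 38, 20), (16, 38, 28), (17, 8, 6), (2, 37, 28), (21, 18, 34), (21, 27, 16), (27, 33, 9), (28, 23, 2), (3, 21, 6), (39, 34, 24), (5, 25, 22)} → {(36, 10, 25)}
Union: {(36, 10, 25)} with {(11, 11, 3), (15, 20, 22), (25, 29, 6), (35, 33, 10)} → {(11, 11, 3), (15, 20, 22), (25, 29, 6), (35, 33, 10), (36, 10, 25)}

{(11, 11, 3), (15, 20, 22), (25, 29, 6), (35, 33, 10), (36, 10, 25)}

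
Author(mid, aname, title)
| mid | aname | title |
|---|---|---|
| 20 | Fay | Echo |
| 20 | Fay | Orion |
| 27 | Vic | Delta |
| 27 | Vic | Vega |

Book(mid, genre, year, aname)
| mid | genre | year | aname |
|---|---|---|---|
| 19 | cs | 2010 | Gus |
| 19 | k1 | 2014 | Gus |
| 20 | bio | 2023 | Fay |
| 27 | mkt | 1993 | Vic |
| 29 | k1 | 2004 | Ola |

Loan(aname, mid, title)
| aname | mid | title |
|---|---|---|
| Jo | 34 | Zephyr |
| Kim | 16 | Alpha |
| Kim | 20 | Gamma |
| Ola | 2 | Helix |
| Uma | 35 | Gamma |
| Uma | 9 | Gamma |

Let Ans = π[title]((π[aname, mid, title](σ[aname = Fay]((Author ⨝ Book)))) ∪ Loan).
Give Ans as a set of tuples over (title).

{Alpha, Echo, Gamma, Helix, Orion, Zephyr}

Author ⋈ Book (natural join on mid, aname): {(20, Fay, Echo, bio, 2023), (20, Fay, Orion, bio, 2023), (27, Vic, Delta, mkt, 1993), (27, Vic, Vega, mkt, 1993)}
Filtering on aname = Fay leaves {(20, Fay, Echo, bio, 2023), (20, Fay, Orion, bio, 2023)}.
π_{aname, mid, title} gives {(Fay, 20, Echo), (Fay, 20, Orion)}.
Union: {(Fay, 20, Echo), (Fay, 20, Orion)} with {(Jo, 34, Zephyr), (Kim, 16, Alpha), (Kim, 20, Gamma), (Ola, 2, Helix), (Uma, 35, Gamma), (Uma, 9, Gamma)} → {(Fay, 20, Echo), (Fay, 20, Orion), (Jo, 34, Zephyr), (Kim, 16, Alpha), (Kim, 20, Gamma), (Ola, 2, Helix), (Uma, 35, Gamma), (Uma, 9, Gamma)}
π_{title} gives {Alpha, Echo, Gamma, Helix, Orion, Zephyr} (2 duplicate(s) eliminated).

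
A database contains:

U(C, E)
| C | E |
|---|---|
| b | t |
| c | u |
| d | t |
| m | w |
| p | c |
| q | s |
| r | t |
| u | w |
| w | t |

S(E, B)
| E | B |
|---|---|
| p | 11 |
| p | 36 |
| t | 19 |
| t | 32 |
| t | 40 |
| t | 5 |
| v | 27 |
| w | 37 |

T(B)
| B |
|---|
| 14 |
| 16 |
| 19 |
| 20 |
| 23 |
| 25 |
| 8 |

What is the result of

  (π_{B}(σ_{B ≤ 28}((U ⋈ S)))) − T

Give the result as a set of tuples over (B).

Natural join on E: {(b, t, 19), (b, t, 32), (b, t, 40), (b, t, 5), (d, t, 19), (d, t, 32), (d, t, 40), (d, t, 5), (m, w, 37), (r, t, 19), (r, t, 32), (r, t, 40), (r, t, 5), (u, w, 37), (w, t, 19), (w, t, 32), (w, t, 40), (w, t, 5)}
Filtering on B ≤ 28 leaves {(b, t, 19), (b, t, 5), (d, t, 19), (d, t, 5), (r, t, 19), (r, t, 5), (w, t, 19), (w, t, 5)}.
Projecting to B (6 duplicate(s) eliminated): {19, 5}
Set difference of the two operands is {5}.

{5}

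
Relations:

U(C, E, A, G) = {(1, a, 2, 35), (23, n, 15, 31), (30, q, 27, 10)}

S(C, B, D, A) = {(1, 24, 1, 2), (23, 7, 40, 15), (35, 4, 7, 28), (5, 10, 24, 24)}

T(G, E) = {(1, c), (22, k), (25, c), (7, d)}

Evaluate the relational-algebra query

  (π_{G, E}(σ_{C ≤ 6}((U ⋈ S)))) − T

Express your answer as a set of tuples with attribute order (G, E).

{(35, a)}

U ⋈ S (natural join on C, A): {(1, a, 2, 35, 24, 1), (23, n, 15, 31, 7, 40)}
Selection C ≤ 6: {(1, a, 2, 35, 24, 1)}
π_{G, E} gives {(35, a)}.
Set difference of the two operands is {(35, a)}.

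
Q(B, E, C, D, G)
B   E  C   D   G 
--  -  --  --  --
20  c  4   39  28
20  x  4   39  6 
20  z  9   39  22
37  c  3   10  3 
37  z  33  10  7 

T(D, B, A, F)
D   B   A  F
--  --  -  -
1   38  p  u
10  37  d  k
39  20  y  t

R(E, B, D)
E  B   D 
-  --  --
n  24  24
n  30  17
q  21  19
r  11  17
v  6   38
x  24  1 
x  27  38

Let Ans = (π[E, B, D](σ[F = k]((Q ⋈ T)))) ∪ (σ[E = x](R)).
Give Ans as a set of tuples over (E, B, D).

{(c, 37, 10), (x, 24, 1), (x, 27, 38), (z, 37, 10)}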